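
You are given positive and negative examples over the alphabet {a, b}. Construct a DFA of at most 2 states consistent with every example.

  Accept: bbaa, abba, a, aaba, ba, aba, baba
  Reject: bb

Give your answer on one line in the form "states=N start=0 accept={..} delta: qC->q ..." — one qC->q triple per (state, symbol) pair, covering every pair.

states=2 start=0 accept={0} delta: 0a->0 0b->1 1a->0 1b->1

Fold the examples into a partial DFA from state 0: repeatedly fix the first undefined (state, symbol) met by the shortest-then-alphabetical prefix, trying targets in increasing order and rejecting any under which an Accept and a Reject string meet in one state with the same remainder; add a state when all current targets are rejected. Accepting states are where Accept strings end.
a: 0a undefined. 0a->0: ok.
b: 0b undefined. 0b->0: no, bbaa/bb meet in 0. Open state 1: 0b->1.
ba: 1a undefined. 1a->0: ok.
bb: 1b undefined. 1b->0: no, bbaa/bb meet in 0. 1b->1: ok.
All examples now run through 2 states with every (state, symbol) defined. Accept strings end in {0}, Reject strings end in {1}; accept={0}.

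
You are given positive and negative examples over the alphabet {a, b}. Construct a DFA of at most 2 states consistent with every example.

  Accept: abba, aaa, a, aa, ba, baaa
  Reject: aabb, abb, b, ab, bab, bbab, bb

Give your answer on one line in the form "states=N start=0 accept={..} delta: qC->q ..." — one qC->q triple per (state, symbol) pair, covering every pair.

Fold the examples into a partial DFA from state 0: repeatedly fix the first undefined (state, symbol) met by the shortest-then-alphabetical prefix, trying targets in increasing order and rejecting any under which an Accept and a Reject string meet in one state with the same remainder; add a state when all current targets are rejected. Accepting states are where Accept strings end.
a: 0a undefined. 0a->0: ok.
b: 0b undefined. 0b->0: no, abba/aabb meet in 0. Open state 1: 0b->1.
ba: 1a undefined. 1a->0: ok.
bb: 1b undefined. 1b->0: no, abba/aabb meet in 0. 1b->1: ok.
All examples now run through 2 states with every (state, symbol) defined. Accept strings end in {0}, Reject strings end in {1}; accept={0}.

states=2 start=0 accept={0} delta: 0a->0 0b->1 1a->0 1b->1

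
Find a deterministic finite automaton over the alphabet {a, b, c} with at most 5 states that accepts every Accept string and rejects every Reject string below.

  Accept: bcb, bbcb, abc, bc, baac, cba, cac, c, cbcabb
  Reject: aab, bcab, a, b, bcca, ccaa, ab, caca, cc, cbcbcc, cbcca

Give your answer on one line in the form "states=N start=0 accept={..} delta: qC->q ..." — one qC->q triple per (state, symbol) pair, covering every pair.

states=4 start=0 accept={1,2} delta: 0a->0 0b->0 0c->1 1a->0 1b->2 1c->0 2a->1 2b->1 2c->3 3a->1 3b->0 3c->0

Fold the examples into a partial DFA from state 0: repeatedly fix the first undefined (state, symbol) met by the shortest-then-alphabetical prefix, trying targets in increasing order and rejecting any under which an Accept and a Reject string meet in one state with the same remainder; add a state when all current targets are rejected. Accepting states are where Accept strings end.
a: 0a undefined. 0a->0: ok.
b: 0b undefined. 0b->0: ok.
c: 0c undefined. 0c->0: no, bcb/aab meet in 0. Open state 1: 0c->1.
ca: 1a undefined. 1a->0: ok.
cb: 1b undefined. 1b->0: no, bcb/aab meet in 0. 1b->1: no, cba/aab meet in 0. Open state 2: 1b->2.
cc: 1c undefined. 1c->0: ok.
cba: 2a undefined. 2a->0: no, cba/aab meet in 0. 2a->1: ok.
cbc: 2c undefined. 2c->0: no, cbcabb/aab meet in 0. 2c->1: no, cbcabb/aab meet in 0. 2c->2: no, abc/cbcca meet in 1. Open state 3: 2c->3.
cbca: 3a undefined. 3a->0: no, cbcabb/aab meet in 0. 3a->1: ok.
cbcb: 3b undefined. 3b->0: ok.
cbcc: 3c undefined. 3c->0: ok.
cbcabb: 2b undefined. 2b->0: no, cbcabb/aab meet in 0. 2b->1: ok.
All examples now run through 4 states with every (state, symbol) defined. Accept strings end in {1,2}, Reject strings end in {0}; accept={1,2}.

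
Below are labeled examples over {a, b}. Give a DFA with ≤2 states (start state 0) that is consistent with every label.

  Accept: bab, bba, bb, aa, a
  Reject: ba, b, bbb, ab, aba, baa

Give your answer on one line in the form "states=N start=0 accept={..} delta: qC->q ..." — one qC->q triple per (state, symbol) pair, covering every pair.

State merging on the prefix tree: take the shortest (then alphabetical) example prefix whose next move is undefined and point that move at state 0, else 1, else 2, ...; a target is out if some Accept/Reject pair would then sit in one state with the same input left (inseparable). If every existing state is out, open a new one.
a: 0a undefined. 0a->0: ok.
b: 0b undefined. 0b->0: no, bab/ba meet in 0. Open state 1: 0b->1.
ba: 1a undefined. 1a->0: no, bab/b meet in 1. 1a->1: ok.
bb: 1b undefined. 1b->0: ok.
All examples now run through 2 states with every (state, symbol) defined. Accept strings end in {0}, Reject strings end in {1}; accept={0}.

states=2 start=0 accept={0} delta: 0a->0 0b->1 1a->1 1b->0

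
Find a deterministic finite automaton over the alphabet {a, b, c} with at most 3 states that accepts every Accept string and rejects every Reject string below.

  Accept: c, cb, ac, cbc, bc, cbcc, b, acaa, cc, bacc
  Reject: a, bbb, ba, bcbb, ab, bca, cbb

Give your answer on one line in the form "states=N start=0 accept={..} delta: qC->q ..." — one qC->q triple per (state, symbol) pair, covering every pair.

Fold the examples into a partial DFA from state 0: repeatedly fix the first undefined (state, symbol) met by the shortest-then-alphabetical prefix, trying targets in increasing order and rejecting any under which an Accept and a Reject string meet in one state with the same remainder; add a state when all current targets are rejected. Accepting states are where Accept strings end.
a: 0a undefined. 0a->0: no, b/ab meet in 0 with "b" left. Open state 1: 0a->1.
b: 0b undefined. 0b->0: no, b/bbb meet in 0. 0b->1: no, b/a meet in 1. Open state 2: 0b->2.
c: 0c undefined. 0c->0: ok.
ab: 1b undefined. 1b->0: no, c/ab meet in 0. 1b->1: ok.
ac: 1c undefined. 1c->0: ok.
ba: 2a undefined. 2a->0: no, c/ba meet in 0. 2a->1: ok.
bb: 2b undefined. 2b->0: no, c/cbb meet in 0. 2b->1: ok.
bc: 2c undefined. 2c->0: ok.
acaa: 1a undefined. 1a->0: ok.
All examples now run through 3 states with every (state, symbol) defined. Accept strings end in {0,2}, Reject strings end in {1}; accept={0,2}.

states=3 start=0 accept={0,2} delta: 0a->1 0b->2 0c->0 1a->0 1b->1 1c->0 2a->1 2b->1 2c->0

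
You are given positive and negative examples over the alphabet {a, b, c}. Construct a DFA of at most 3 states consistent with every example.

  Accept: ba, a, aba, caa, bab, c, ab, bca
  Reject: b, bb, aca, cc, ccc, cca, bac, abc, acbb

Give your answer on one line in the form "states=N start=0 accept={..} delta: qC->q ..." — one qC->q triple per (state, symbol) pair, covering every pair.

states=3 start=0 accept={1} delta: 0a->1 0b->0 0c->1 1a->1 1b->1 1c->2 2a->0 2b->0 2c->0

State merging on the prefix tree: take the shortest (then alphabetical) example prefix whose next move is undefined and point that move at state 0, else 1, else 2, ...; a target is out if some Accept/Reject pair would then sit in one state with the same input left (inseparable). If every existing state is out, open a new one.
a: 0a undefined. 0a->0: no, ab/b meet in 0 with "b" left. Open state 1: 0a->1.
b: 0b undefined. 0b->0: ok.
c: 0c undefined. 0c->0: no, ba/cca meet in 1. 0c->1: ok.
ab: 1b undefined. 1b->0: no, ba/abc meet in 1. 1b->1: ok.
ac: 1c undefined. 1c->0: no, ba/aca meet in 1. 1c->1: no, ba/cc meet in 1. Open state 2: 1c->2.
ca: 1a undefined. 1a->0: no, aba/b meet in 0. 1a->1: ok.
aca: 2a undefined. 2a->0: ok.
acb: 2b undefined. 2b->0: ok.
ccc: 2c undefined. 2c->0: ok.
All examples now run through 3 states with every (state, symbol) defined. Accept strings end in {1}, Reject strings end in {0,2}; accept={1}.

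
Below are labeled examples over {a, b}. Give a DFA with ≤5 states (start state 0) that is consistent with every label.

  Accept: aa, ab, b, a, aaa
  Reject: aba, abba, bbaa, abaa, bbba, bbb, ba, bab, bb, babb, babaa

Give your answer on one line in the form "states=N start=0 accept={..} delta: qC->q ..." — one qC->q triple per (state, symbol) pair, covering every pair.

State merging on the prefix tree: take the shortest (then alphabetical) example prefix whose next move is undefined and point that move at state 0, else 1, else 2, ...; a target is out if some Accept/Reject pair would then sit in one state with the same input left (inseparable). If every existing state is out, open a new one.
a: 0a undefined. 0a->0: ok.
b: 0b undefined. 0b->0: no, aa/aba meet in 0. Open state 1: 0b->1.
ba: 1a undefined. 1a->0: no, aa/aba meet in 0. 1a->1: no, ab/aba meet in 1. Open state 2: 1a->2.
bb: 1b undefined. 1b->0: no, aa/abba meet in 0. 1b->1: no, ab/bbb meet in 1. 1b->2: ok.
bab: 2b undefined. 2b->0: no, aa/bbba meet in 0. 2b->1: no, ab/bbb meet in 1. 2b->2: ok.
bba: 2a undefined. 2a->0: no, aa/abba meet in 0. 2a->1: no, ab/abba meet in 1. 2a->2: ok.
All examples now run through 3 states with every (state, symbol) defined. Accept strings end in {0,1}, Reject strings end in {2}; accept={0,1}.

states=3 start=0 accept={0,1} delta: 0a->0 0b->1 1a->2 1b->2 2a->2 2b->2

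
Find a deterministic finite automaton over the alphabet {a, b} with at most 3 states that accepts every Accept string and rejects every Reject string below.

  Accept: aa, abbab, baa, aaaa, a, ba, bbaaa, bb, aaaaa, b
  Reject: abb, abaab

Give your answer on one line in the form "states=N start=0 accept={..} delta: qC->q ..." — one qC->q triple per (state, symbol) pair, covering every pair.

states=3 start=0 accept={0,1} delta: 0a->1 0b->0 1a->0 1b->2 2a->0 2b->2

State merging on the prefix tree: take the shortest (then alphabetical) example prefix whose next move is undefined and point that move at state 0, else 1, else 2, ...; a target is out if some Accept/Reject pair would then sit in one state with the same input left (inseparable). If every existing state is out, open a new one.
a: 0a undefined. 0a->0: no, bb/abb meet in 0 with "bb" left. Open state 1: 0a->1.
b: 0b undefined. 0b->0: ok.
aa: 1a undefined. 1a->0: ok.
ab: 1b undefined. 1b->0: no, aa/abb meet in 0. 1b->1: no, a/abb meet in 1. Open state 2: 1b->2.
aba: 2a undefined. 2a->0: ok.
abb: 2b undefined. 2b->0: no, aa/abb meet in 0. 2b->1: no, a/abb meet in 1. 2b->2: ok.
All examples now run through 3 states with every (state, symbol) defined. Accept strings end in {0,1}, Reject strings end in {2}; accept={0,1}.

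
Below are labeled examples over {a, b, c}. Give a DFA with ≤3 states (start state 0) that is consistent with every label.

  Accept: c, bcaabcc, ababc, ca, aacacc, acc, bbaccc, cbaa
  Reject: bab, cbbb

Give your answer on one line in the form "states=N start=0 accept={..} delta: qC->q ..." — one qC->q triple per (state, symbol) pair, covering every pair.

Fold the examples into a partial DFA from state 0: repeatedly fix the first undefined (state, symbol) met by the shortest-then-alphabetical prefix, trying targets in increasing order and rejecting any under which an Accept and a Reject string meet in one state with the same remainder; add a state when all current targets are rejected. Accepting states are where Accept strings end.
a: 0a undefined. 0a->0: ok.
b: 0b undefined. 0b->0: ok.
c: 0c undefined. 0c->0: no, c/bab meet in 0. Open state 1: 0c->1.
ca: 1a undefined. 1a->0: no, ca/bab meet in 0. 1a->1: ok.
cb: 1b undefined. 1b->0: no, cbaa/bab meet in 0. 1b->1: no, c/cbbb meet in 1. Open state 2: 1b->2.
acc: 1c undefined. 1c->0: no, acc/bab meet in 0. 1c->1: ok.
cba: 2a undefined. 2a->0: no, cbaa/bab meet in 0. 2a->1: ok.
cbb: 2b undefined. 2b->0: ok.
bcaabc: 2c undefined. 2c->0: ok.
All examples now run through 3 states with every (state, symbol) defined. Accept strings end in {1}, Reject strings end in {0}; accept={1}.

states=3 start=0 accept={1} delta: 0a->0 0b->0 0c->1 1a->1 1b->2 1c->1 2a->1 2b->0 2c->0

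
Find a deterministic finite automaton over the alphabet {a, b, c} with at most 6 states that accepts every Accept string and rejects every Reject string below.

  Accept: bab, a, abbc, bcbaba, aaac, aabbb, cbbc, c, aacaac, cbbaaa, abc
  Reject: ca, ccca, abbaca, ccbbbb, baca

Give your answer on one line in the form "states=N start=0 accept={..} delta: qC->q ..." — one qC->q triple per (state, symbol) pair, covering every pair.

Grow the machine one transition at a time. Run the examples from 0; the earliest place one falls off (shortest prefix, ties alphabetical) gets sent to the lowest-numbered state that keeps every Accept/Reject pair distinguishable — a pair clashes when both reach the same state with identical unread suffix — and to a fresh state only if none does.
a: 0a undefined. 0a->0: ok.
b: 0b undefined. 0b->0: ok.
c: 0c undefined. 0c->0: no, bab/ca meet in 0. Open state 1: 0c->1.
ca: 1a undefined. 1a->0: no, bab/ca meet in 0. 1a->1: no, abbc/ca meet in 1. Open state 2: 1a->2.
cb: 1b undefined. 1b->0: ok.
cc: 1c undefined. 1c->0: no, bab/ccbbbb meet in 0. 1c->1: no, bab/ccbbbb meet in 0. 1c->2: ok.
ccb: 2b undefined. 2b->0: no, bab/ccbbbb meet in 0. 2b->1: no, bab/ccbbbb meet in 0. 2b->2: ok.
ccc: 2c undefined. 2c->0: no, bab/ccca meet in 0. 2c->1: ok.
aacaa: 2a undefined. 2a->0: ok.
All examples now run through 3 states with every (state, symbol) defined. Accept strings end in {0,1}, Reject strings end in {2}; accept={0,1}.

states=3 start=0 accept={0,1} delta: 0a->0 0b->0 0c->1 1a->2 1b->0 1c->2 2a->0 2b->2 2c->1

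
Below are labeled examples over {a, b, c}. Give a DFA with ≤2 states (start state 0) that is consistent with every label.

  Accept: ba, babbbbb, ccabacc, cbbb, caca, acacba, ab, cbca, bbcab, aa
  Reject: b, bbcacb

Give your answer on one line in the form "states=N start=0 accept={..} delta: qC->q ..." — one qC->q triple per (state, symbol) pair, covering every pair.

states=2 start=0 accept={1} delta: 0a->1 0b->0 0c->1 1a->1 1b->1 1c->0

State merging on the prefix tree: take the shortest (then alphabetical) example prefix whose next move is undefined and point that move at state 0, else 1, else 2, ...; a target is out if some Accept/Reject pair would then sit in one state with the same input left (inseparable). If every existing state is out, open a new one.
a: 0a undefined. 0a->0: no, ab/b meet in 0 with "b" left. Open state 1: 0a->1.
b: 0b undefined. 0b->0: ok.
c: 0c undefined. 0c->0: no, cbbb/b meet in 0. 0c->1: ok.
aa: 1a undefined. 1a->0: no, caca/b meet in 0. 1a->1: ok.
ab: 1b undefined. 1b->0: no, babbbbb/b meet in 0. 1b->1: ok.
ac: 1c undefined. 1c->0: ok.
All examples now run through 2 states with every (state, symbol) defined. Accept strings end in {1}, Reject strings end in {0}; accept={1}.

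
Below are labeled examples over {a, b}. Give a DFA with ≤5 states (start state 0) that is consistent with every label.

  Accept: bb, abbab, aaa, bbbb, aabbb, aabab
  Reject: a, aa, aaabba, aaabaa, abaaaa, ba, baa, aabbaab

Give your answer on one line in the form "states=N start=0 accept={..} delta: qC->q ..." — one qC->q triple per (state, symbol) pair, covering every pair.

states=4 start=0 accept={0} delta: 0a->1 0b->0 1a->2 1b->0 2a->0 2b->3 3a->0 3b->0

Grow the machine one transition at a time. Run the examples from 0; the earliest place one falls off (shortest prefix, ties alphabetical) gets sent to the lowest-numbered state that keeps every Accept/Reject pair distinguishable — a pair clashes when both reach the same state with identical unread suffix — and to a fresh state only if none does.
a: 0a undefined. 0a->0: no, aaa/a meet in 0. Open state 1: 0a->1.
b: 0b undefined. 0b->0: ok.
aa: 1a undefined. 1a->0: no, bb/aa meet in 0. 1a->1: no, aaa/a meet in 1. Open state 2: 1a->2.
ab: 1b undefined. 1b->0: ok.
aaa: 2a undefined. 2a->0: ok.
aab: 2b undefined. 2b->0: no, bb/aabbaab meet in 0. 2b->1: no, aabab/a meet in 1. 2b->2: no, bb/aabbaab meet in 0. Open state 3: 2b->3.
aaba: 3a undefined. 3a->0: ok.
aabb: 3b undefined. 3b->0: ok.
All examples now run through 4 states with every (state, symbol) defined. Accept strings end in {0}, Reject strings end in {1,2,3}; accept={0}.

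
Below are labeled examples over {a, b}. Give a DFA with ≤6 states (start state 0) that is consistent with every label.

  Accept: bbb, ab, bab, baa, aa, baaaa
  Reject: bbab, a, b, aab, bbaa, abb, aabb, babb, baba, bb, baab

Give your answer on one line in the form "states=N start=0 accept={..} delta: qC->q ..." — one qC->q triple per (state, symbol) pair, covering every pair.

State merging on the prefix tree: take the shortest (then alphabetical) example prefix whose next move is undefined and point that move at state 0, else 1, else 2, ...; a target is out if some Accept/Reject pair would then sit in one state with the same input left (inseparable). If every existing state is out, open a new one.
a: 0a undefined. 0a->0: no, ab/b meet in 0 with "b" left. Open state 1: 0a->1.
b: 0b undefined. 0b->0: no, bbb/b meet in 0. 0b->1: no, bbb/abb meet in 1 with "bb" left. Open state 2: 0b->2.
aa: 1a undefined. 1a->0: ok.
ab: 1b undefined. 1b->0: ok.
ba: 2a undefined. 2a->0: no, ab/baba meet in 0. 2a->1: ok.
bb: 2b undefined. 2b->0: no, bbb/b meet in 2. 2b->1: ok.
All examples now run through 3 states with every (state, symbol) defined. Accept strings end in {0}, Reject strings end in {1,2}; accept={0}.

states=3 start=0 accept={0} delta: 0a->1 0b->2 1a->0 1b->0 2a->1 2b->1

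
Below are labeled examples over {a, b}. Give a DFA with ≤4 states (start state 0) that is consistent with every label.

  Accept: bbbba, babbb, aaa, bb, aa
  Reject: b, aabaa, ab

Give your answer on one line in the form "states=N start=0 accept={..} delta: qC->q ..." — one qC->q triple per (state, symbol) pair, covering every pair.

states=2 start=0 accept={0} delta: 0a->0 0b->1 1a->1 1b->0

Grow the machine one transition at a time. Run the examples from 0; the earliest place one falls off (shortest prefix, ties alphabetical) gets sent to the lowest-numbered state that keeps every Accept/Reject pair distinguishable — a pair clashes when both reach the same state with identical unread suffix — and to a fresh state only if none does.
a: 0a undefined. 0a->0: ok.
b: 0b undefined. 0b->0: no, bbbba/b meet in 0. Open state 1: 0b->1.
ba: 1a undefined. 1a->0: no, aaa/aabaa meet in 0. 1a->1: ok.
bb: 1b undefined. 1b->0: ok.
All examples now run through 2 states with every (state, symbol) defined. Accept strings end in {0}, Reject strings end in {1}; accept={0}.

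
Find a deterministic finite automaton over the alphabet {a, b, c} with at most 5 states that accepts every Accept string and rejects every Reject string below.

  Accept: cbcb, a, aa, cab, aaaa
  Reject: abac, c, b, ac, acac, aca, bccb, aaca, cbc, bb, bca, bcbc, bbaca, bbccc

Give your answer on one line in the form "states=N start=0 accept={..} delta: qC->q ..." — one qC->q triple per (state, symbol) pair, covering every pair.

Fold the examples into a partial DFA from state 0: repeatedly fix the first undefined (state, symbol) met by the shortest-then-alphabetical prefix, trying targets in increasing order and rejecting any under which an Accept and a Reject string meet in one state with the same remainder; add a state when all current targets are rejected. Accepting states are where Accept strings end.
a: 0a undefined. 0a->0: ok.
b: 0b undefined. 0b->0: no, a/b meet in 0. Open state 1: 0b->1.
c: 0c undefined. 0c->0: no, a/c meet in 0. 0c->1: ok.
bb: 1b undefined. 1b->0: no, cbcb/bb meet in 0. 1b->1: ok.
bc: 1c undefined. 1c->0: no, cbcb/c meet in 1. 1c->1: no, cbcb/c meet in 1. Open state 2: 1c->2.
ca: 1a undefined. 1a->0: no, a/aca meet in 0. 1a->1: no, cab/c meet in 1. 1a->2: ok.
bca: 2a undefined. 2a->0: no, a/bca meet in 0. 2a->1: ok.
bcb: 2b undefined. 2b->0: ok.
bcc: 2c undefined. 2c->0: no, cbcb/abac meet in 0. 2c->1: ok.
All examples now run through 3 states with every (state, symbol) defined. Accept strings end in {0}, Reject strings end in {1,2}; accept={0}.

states=3 start=0 accept={0} delta: 0a->0 0b->1 0c->1 1a->2 1b->1 1c->2 2a->1 2b->0 2c->1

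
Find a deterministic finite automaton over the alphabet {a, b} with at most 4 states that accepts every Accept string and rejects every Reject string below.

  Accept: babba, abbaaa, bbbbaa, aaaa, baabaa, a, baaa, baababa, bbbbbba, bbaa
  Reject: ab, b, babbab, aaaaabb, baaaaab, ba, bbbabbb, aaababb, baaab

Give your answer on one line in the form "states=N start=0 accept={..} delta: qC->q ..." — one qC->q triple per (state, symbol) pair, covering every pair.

states=3 start=0 accept={0} delta: 0a->0 0b->1 1a->2 1b->2 2a->0 2b->2

Fold the examples into a partial DFA from state 0: repeatedly fix the first undefined (state, symbol) met by the shortest-then-alphabetical prefix, trying targets in increasing order and rejecting any under which an Accept and a Reject string meet in one state with the same remainder; add a state when all current targets are rejected. Accepting states are where Accept strings end.
a: 0a undefined. 0a->0: ok.
b: 0b undefined. 0b->0: no, babba/ab meet in 0. Open state 1: 0b->1.
ba: 1a undefined. 1a->0: no, aaaa/ba meet in 0. 1a->1: no, baaa/ab meet in 1. Open state 2: 1a->2.
bb: 1b undefined. 1b->0: no, abbaaa/aaaaabb meet in 0. 1b->1: no, bbbbbba/ba meet in 2. 1b->2: ok.
baa: 2a undefined. 2a->0: ok.
bab: 2b undefined. 2b->0: no, babba/aaaaabb meet in 2. 2b->1: no, baababa/aaaaabb meet in 2. 2b->2: ok.
All examples now run through 3 states with every (state, symbol) defined. Accept strings end in {0}, Reject strings end in {1,2}; accept={0}.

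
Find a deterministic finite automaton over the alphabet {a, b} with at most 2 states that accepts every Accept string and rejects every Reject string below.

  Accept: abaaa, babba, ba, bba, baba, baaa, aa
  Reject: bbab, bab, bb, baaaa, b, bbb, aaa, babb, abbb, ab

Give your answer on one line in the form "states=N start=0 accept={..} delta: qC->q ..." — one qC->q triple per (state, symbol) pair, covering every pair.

states=2 start=0 accept={0} delta: 0a->1 0b->1 1a->0 1b->1

Fold the examples into a partial DFA from state 0: repeatedly fix the first undefined (state, symbol) met by the shortest-then-alphabetical prefix, trying targets in increasing order and rejecting any under which an Accept and a Reject string meet in one state with the same remainder; add a state when all current targets are rejected. Accepting states are where Accept strings end.
a: 0a undefined. 0a->0: no, aa/aaa meet in 0. Open state 1: 0a->1.
b: 0b undefined. 0b->0: no, baaa/aaa meet in 1 with "aa" left. 0b->1: ok.
aa: 1a undefined. 1a->0: ok.
ab: 1b undefined. 1b->0: no, abaaa/bab meet in 1. 1b->1: ok.
All examples now run through 2 states with every (state, symbol) defined. Accept strings end in {0}, Reject strings end in {1}; accept={0}.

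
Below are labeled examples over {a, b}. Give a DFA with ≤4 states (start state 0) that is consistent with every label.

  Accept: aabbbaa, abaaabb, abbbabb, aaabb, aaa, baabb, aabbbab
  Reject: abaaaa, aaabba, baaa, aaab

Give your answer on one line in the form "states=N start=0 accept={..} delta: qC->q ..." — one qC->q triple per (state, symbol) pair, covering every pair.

states=4 start=0 accept={0,2} delta: 0a->0 0b->1 1a->1 1b->2 2a->3 2b->2 3a->0 3b->2

Fold the examples into a partial DFA from state 0: repeatedly fix the first undefined (state, symbol) met by the shortest-then-alphabetical prefix, trying targets in increasing order and rejecting any under which an Accept and a Reject string meet in one state with the same remainder; add a state when all current targets are rejected. Accepting states are where Accept strings end.
a: 0a undefined. 0a->0: ok.
b: 0b undefined. 0b->0: no, aabbbaa/abaaaa meet in 0. Open state 1: 0b->1.
ba: 1a undefined. 1a->0: no, aaa/abaaaa meet in 0. 1a->1: ok.
abb: 1b undefined. 1b->0: no, aabbbaa/abaaaa meet in 1. 1b->1: no, aabbbaa/abaaaa meet in 1. Open state 2: 1b->2.
abbb: 2b undefined. 2b->0: no, aabbbab/abaaaa meet in 1. 2b->1: no, aabbbaa/abaaaa meet in 1. 2b->2: ok.
abbba: 2a undefined. 2a->0: no, aabbbaa/aaabba meet in 0. 2a->1: no, aabbbaa/abaaaa meet in 1. 2a->2: no, aabbbaa/aaabba meet in 2. Open state 3: 2a->3.
abbbab: 3b undefined. 3b->0: no, abbbabb/abaaaa meet in 1. 3b->1: no, aabbbab/abaaaa meet in 1. 3b->2: ok.
aabbbaa: 3a undefined. 3a->0: ok.
All examples now run through 4 states with every (state, symbol) defined. Accept strings end in {0,2}, Reject strings end in {1,3}; accept={0,2}.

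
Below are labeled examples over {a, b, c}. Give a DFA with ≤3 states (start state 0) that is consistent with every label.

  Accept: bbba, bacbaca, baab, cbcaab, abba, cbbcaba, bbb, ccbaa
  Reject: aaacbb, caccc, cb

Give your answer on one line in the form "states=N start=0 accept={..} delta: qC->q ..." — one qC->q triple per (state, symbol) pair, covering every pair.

states=2 start=0 accept={0} delta: 0a->0 0b->0 0c->1 1a->0 1b->1 1c->0

State merging on the prefix tree: take the shortest (then alphabetical) example prefix whose next move is undefined and point that move at state 0, else 1, else 2, ...; a target is out if some Accept/Reject pair would then sit in one state with the same input left (inseparable). If every existing state is out, open a new one.
a: 0a undefined. 0a->0: ok.
b: 0b undefined. 0b->0: ok.
c: 0c undefined. 0c->0: no, bbba/aaacbb meet in 0. Open state 1: 0c->1.
ca: 1a undefined. 1a->0: ok.
cb: 1b undefined. 1b->0: no, bbba/aaacbb meet in 0. 1b->1: ok.
cc: 1c undefined. 1c->0: ok.
All examples now run through 2 states with every (state, symbol) defined. Accept strings end in {0}, Reject strings end in {1}; accept={0}.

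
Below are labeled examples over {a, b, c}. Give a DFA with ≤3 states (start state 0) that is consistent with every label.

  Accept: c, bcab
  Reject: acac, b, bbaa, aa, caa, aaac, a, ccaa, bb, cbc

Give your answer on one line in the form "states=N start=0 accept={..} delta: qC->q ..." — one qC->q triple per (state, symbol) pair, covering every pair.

states=3 start=0 accept={2} delta: 0a->1 0b->0 0c->2 1a->0 1b->2 1c->0 2a->1 2b->1 2c->0

State merging on the prefix tree: take the shortest (then alphabetical) example prefix whose next move is undefined and point that move at state 0, else 1, else 2, ...; a target is out if some Accept/Reject pair would then sit in one state with the same input left (inseparable). If every existing state is out, open a new one.
a: 0a undefined. 0a->0: no, c/aaac meet in 0 with "c" left. Open state 1: 0a->1.
b: 0b undefined. 0b->0: ok.
c: 0c undefined. 0c->0: no, c/b meet in 0. 0c->1: no, c/a meet in 1. Open state 2: 0c->2.
aa: 1a undefined. 1a->0: ok.
ac: 1c undefined. 1c->0: ok.
ca: 2a undefined. 2a->0: no, bcab/acac meet in 0. 2a->1: ok.
cb: 2b undefined. 2b->0: no, c/cbc meet in 2. 2b->1: ok.
cc: 2c undefined. 2c->0: ok.
bcab: 1b undefined. 1b->0: no, bcab/acac meet in 0. 1b->1: no, bcab/a meet in 1. 1b->2: ok.
All examples now run through 3 states with every (state, symbol) defined. Accept strings end in {2}, Reject strings end in {0,1}; accept={2}.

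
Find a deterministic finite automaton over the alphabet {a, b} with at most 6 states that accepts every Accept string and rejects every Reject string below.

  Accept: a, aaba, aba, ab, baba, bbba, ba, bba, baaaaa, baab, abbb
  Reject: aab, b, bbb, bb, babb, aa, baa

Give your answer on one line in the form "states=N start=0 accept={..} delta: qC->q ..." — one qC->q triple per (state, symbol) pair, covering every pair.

states=6 start=0 accept={1,3,4} delta: 0a->1 0b->2 1a->0 1b->3 2a->4 2b->0 3a->1 3b->1 4a->5 4b->0 5a->1 5b->1

Grow the machine one transition at a time. Run the examples from 0; the earliest place one falls off (shortest prefix, ties alphabetical) gets sent to the lowest-numbered state that keeps every Accept/Reject pair distinguishable — a pair clashes when both reach the same state with identical unread suffix — and to a fresh state only if none does.
a: 0a undefined. 0a->0: no, a/aa meet in 0. Open state 1: 0a->1.
b: 0b undefined. 0b->0: no, baab/aab meet in 1 with "ab" left. 0b->1: no, a/b meet in 1. Open state 2: 0b->2.
aa: 1a undefined. 1a->0: ok.
ab: 1b undefined. 1b->0: no, ab/aa meet in 0. 1b->1: no, aba/aa meet in 0. 1b->2: no, ab/aab meet in 2. Open state 3: 1b->3.
ba: 2a undefined. 2a->0: no, a/baa meet in 1. 2a->1: no, baab/aab meet in 2. 2a->2: no, aaba/aab meet in 2. 2a->3: no, aba/baa meet in 3 with "a" left. Open state 4: 2a->4.
bb: 2b undefined. 2b->0: ok.
aba: 3a undefined. 3a->0: no, aba/bb meet in 0. 3a->1: ok.
abb: 3b undefined. 3b->0: no, abbb/aab meet in 2. 3b->1: ok.
baa: 4a undefined. 4a->0: no, baab/aab meet in 2. 4a->1: no, a/baa meet in 1. 4a->2: no, baab/bb meet in 0. 4a->3: no, ab/baa meet in 3. 4a->4: no, aaba/baa meet in 4. Open state 5: 4a->5.
bab: 4b undefined. 4b->0: ok.
baaa: 5a undefined. 5a->0: no, baaaaa/bb meet in 0. 5a->1: ok.
baab: 5b undefined. 5b->0: no, baab/bb meet in 0. 5b->1: ok.
All examples now run through 6 states with every (state, symbol) defined. Accept strings end in {1,3,4}, Reject strings end in {0,2,5}; accept={1,3,4}.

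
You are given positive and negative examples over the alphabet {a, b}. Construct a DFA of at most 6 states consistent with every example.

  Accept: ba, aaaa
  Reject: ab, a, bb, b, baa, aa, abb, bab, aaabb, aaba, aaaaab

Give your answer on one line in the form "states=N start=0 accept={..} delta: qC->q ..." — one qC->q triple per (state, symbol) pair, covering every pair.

states=5 start=0 accept={4} delta: 0a->1 0b->2 1a->3 1b->0 2a->4 2b->0 3a->2 3b->0 4a->0 4b->0

Grow the machine one transition at a time. Run the examples from 0; the earliest place one falls off (shortest prefix, ties alphabetical) gets sent to the lowest-numbered state that keeps every Accept/Reject pair distinguishable — a pair clashes when both reach the same state with identical unread suffix — and to a fresh state only if none does.
a: 0a undefined. 0a->0: no, ba/aaba meet in 0 with "ba" left. Open state 1: 0a->1.
b: 0b undefined. 0b->0: no, ba/a meet in 1. 0b->1: no, ba/aa meet in 1 with "a" left. Open state 2: 0b->2.
aa: 1a undefined. 1a->0: no, ba/aaba meet in 2 with "a" left. 1a->1: no, aaaa/a meet in 1. 1a->2: no, aaaa/baa meet in 2 with "aa" left. Open state 3: 1a->3.
ab: 1b undefined. 1b->0: ok.
ba: 2a undefined. 2a->0: no, ba/ab meet in 0. 2a->1: no, ba/a meet in 1. 2a->2: no, ba/b meet in 2. 2a->3: no, ba/aa meet in 3. Open state 4: 2a->4.
bb: 2b undefined. 2b->0: ok.
aaa: 3a undefined. 3a->0: no, aaaa/a meet in 1. 3a->1: no, aaaa/aa meet in 3. 3a->2: ok.
aab: 3b undefined. 3b->0: ok.
baa: 4a undefined. 4a->0: ok.
bab: 4b undefined. 4b->0: ok.
All examples now run through 5 states with every (state, symbol) defined. Accept strings end in {4}, Reject strings end in {0,1,2,3}; accept={4}.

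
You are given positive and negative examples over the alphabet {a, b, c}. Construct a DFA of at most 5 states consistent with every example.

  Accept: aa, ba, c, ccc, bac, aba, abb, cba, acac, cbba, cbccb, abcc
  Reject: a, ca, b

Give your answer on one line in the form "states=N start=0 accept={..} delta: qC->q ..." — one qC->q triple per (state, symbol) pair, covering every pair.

Grow the machine one transition at a time. Run the examples from 0; the earliest place one falls off (shortest prefix, ties alphabetical) gets sent to the lowest-numbered state that keeps every Accept/Reject pair distinguishable — a pair clashes when both reach the same state with identical unread suffix — and to a fresh state only if none does.
a: 0a undefined. 0a->0: no, aa/a meet in 0. Open state 1: 0a->1.
b: 0b undefined. 0b->0: no, ba/a meet in 1. 0b->1: ok.
c: 0c undefined. 0c->0: ok.
aa: 1a undefined. 1a->0: ok.
ab: 1b undefined. 1b->0: no, aba/a meet in 1. 1b->1: no, abb/a meet in 1. Open state 2: 1b->2.
ac: 1c undefined. 1c->0: no, cbccb/a meet in 1. 1c->1: ok.
aba: 2a undefined. 2a->0: ok.
abb: 2b undefined. 2b->0: ok.
abc: 2c undefined. 2c->0: ok.
All examples now run through 3 states with every (state, symbol) defined. Accept strings end in {0,2}, Reject strings end in {1}; accept={0,2}.

states=3 start=0 accept={0,2} delta: 0a->1 0b->1 0c->0 1a->0 1b->2 1c->1 2a->0 2b->0 2c->0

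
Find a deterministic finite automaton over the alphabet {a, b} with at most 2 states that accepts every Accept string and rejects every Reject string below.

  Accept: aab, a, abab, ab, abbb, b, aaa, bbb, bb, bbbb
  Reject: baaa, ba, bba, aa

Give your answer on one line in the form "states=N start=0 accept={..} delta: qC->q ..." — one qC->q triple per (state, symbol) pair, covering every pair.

Fold the examples into a partial DFA from state 0: repeatedly fix the first undefined (state, symbol) met by the shortest-then-alphabetical prefix, trying targets in increasing order and rejecting any under which an Accept and a Reject string meet in one state with the same remainder; add a state when all current targets are rejected. Accepting states are where Accept strings end.
a: 0a undefined. 0a->0: no, a/aa meet in 0. Open state 1: 0a->1.
b: 0b undefined. 0b->0: no, a/ba meet in 1. 0b->1: ok.
aa: 1a undefined. 1a->0: ok.
ab: 1b undefined. 1b->0: no, aab/bba meet in 1. 1b->1: ok.
All examples now run through 2 states with every (state, symbol) defined. Accept strings end in {1}, Reject strings end in {0}; accept={1}.

states=2 start=0 accept={1} delta: 0a->1 0b->1 1a->0 1b->1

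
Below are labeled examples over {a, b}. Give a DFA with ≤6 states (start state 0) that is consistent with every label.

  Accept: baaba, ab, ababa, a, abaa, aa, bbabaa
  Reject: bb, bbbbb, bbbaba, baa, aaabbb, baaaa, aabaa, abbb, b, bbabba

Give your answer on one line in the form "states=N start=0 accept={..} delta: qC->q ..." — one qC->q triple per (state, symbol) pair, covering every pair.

states=4 start=0 accept={0,1} delta: 0a->1 0b->2 1a->0 1b->0 2a->2 2b->3 3a->1 3b->1

Fold the examples into a partial DFA from state 0: repeatedly fix the first undefined (state, symbol) met by the shortest-then-alphabetical prefix, trying targets in increasing order and rejecting any under which an Accept and a Reject string meet in one state with the same remainder; add a state when all current targets are rejected. Accepting states are where Accept strings end.
a: 0a undefined. 0a->0: no, ab/b meet in 0 with "b" left. Open state 1: 0a->1.
b: 0b undefined. 0b->0: no, aa/baa meet in 1 with "a" left. 0b->1: no, ab/bb meet in 1 with "b" left. Open state 2: 0b->2.
aa: 1a undefined. 1a->0: ok.
ab: 1b undefined. 1b->0: ok.
ba: 2a undefined. 2a->0: no, baaba/baa meet in 1. 2a->1: no, ab/baa meet in 0. 2a->2: ok.
bb: 2b undefined. 2b->0: no, baaba/bbbaba meet in 1. 2b->1: no, baaba/bbabba meet in 0. 2b->2: no, baaba/bb meet in 2. Open state 3: 2b->3.
bba: 3a undefined. 3a->0: no, baaba/bbabba meet in 0. 3a->1: ok.
bbb: 3b undefined. 3b->0: no, baaba/bbbaba meet in 1. 3b->1: ok.
All examples now run through 4 states with every (state, symbol) defined. Accept strings end in {0,1}, Reject strings end in {2,3}; accept={0,1}.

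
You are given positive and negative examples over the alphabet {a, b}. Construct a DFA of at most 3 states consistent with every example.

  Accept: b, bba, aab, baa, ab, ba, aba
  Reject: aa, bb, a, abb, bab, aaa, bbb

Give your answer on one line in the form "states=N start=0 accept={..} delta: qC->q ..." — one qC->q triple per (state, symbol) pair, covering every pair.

states=3 start=0 accept={1} delta: 0a->0 0b->1 1a->1 1b->2 2a->1 2b->0

Grow the machine one transition at a time. Run the examples from 0; the earliest place one falls off (shortest prefix, ties alphabetical) gets sent to the lowest-numbered state that keeps every Accept/Reject pair distinguishable — a pair clashes when both reach the same state with identical unread suffix — and to a fresh state only if none does.
a: 0a undefined. 0a->0: ok.
b: 0b undefined. 0b->0: no, b/aa meet in 0. Open state 1: 0b->1.
ba: 1a undefined. 1a->0: no, b/bab meet in 1. 1a->1: ok.
bb: 1b undefined. 1b->0: no, b/bbb meet in 1. 1b->1: no, b/bb meet in 1. Open state 2: 1b->2.
bba: 2a undefined. 2a->0: no, bba/aa meet in 0. 2a->1: ok.
bbb: 2b undefined. 2b->0: ok.
All examples now run through 3 states with every (state, symbol) defined. Accept strings end in {1}, Reject strings end in {0,2}; accept={1}.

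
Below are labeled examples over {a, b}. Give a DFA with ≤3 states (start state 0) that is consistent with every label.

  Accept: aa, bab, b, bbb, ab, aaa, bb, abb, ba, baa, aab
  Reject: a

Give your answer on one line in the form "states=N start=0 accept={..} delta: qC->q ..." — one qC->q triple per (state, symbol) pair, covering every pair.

states=3 start=0 accept={0,2} delta: 0a->1 0b->2 1a->2 1b->0 2a->2 2b->0

Grow the machine one transition at a time. Run the examples from 0; the earliest place one falls off (shortest prefix, ties alphabetical) gets sent to the lowest-numbered state that keeps every Accept/Reject pair distinguishable — a pair clashes when both reach the same state with identical unread suffix — and to a fresh state only if none does.
a: 0a undefined. 0a->0: no, aa/a meet in 0. Open state 1: 0a->1.
b: 0b undefined. 0b->0: no, ba/a meet in 1. 0b->1: no, b/a meet in 1. Open state 2: 0b->2.
aa: 1a undefined. 1a->0: no, aaa/a meet in 1. 1a->1: no, aa/a meet in 1. 1a->2: ok.
ab: 1b undefined. 1b->0: ok.
ba: 2a undefined. 2a->0: no, baa/a meet in 1. 2a->1: no, aaa/a meet in 1. 2a->2: ok.
bb: 2b undefined. 2b->0: ok.
All examples now run through 3 states with every (state, symbol) defined. Accept strings end in {0,2}, Reject strings end in {1}; accept={0,2}.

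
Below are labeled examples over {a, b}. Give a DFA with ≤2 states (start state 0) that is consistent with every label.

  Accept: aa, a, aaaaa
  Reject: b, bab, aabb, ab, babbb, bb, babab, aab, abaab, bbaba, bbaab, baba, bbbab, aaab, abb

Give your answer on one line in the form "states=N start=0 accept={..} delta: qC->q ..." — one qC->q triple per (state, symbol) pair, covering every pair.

Grow the machine one transition at a time. Run the examples from 0; the earliest place one falls off (shortest prefix, ties alphabetical) gets sent to the lowest-numbered state that keeps every Accept/Reject pair distinguishable — a pair clashes when both reach the same state with identical unread suffix — and to a fresh state only if none does.
a: 0a undefined. 0a->0: ok.
b: 0b undefined. 0b->0: no, aa/b meet in 0. Open state 1: 0b->1.
ba: 1a undefined. 1a->0: no, aa/baba meet in 0. 1a->1: ok.
bb: 1b undefined. 1b->0: no, aa/bab meet in 0. 1b->1: ok.
All examples now run through 2 states with every (state, symbol) defined. Accept strings end in {0}, Reject strings end in {1}; accept={0}.

states=2 start=0 accept={0} delta: 0a->0 0b->1 1a->1 1b->1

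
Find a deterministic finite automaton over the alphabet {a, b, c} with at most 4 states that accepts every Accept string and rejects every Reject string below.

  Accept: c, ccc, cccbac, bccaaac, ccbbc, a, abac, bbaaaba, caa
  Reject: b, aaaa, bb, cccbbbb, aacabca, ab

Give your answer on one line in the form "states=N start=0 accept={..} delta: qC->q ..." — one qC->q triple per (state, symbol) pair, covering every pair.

State merging on the prefix tree: take the shortest (then alphabetical) example prefix whose next move is undefined and point that move at state 0, else 1, else 2, ...; a target is out if some Accept/Reject pair would then sit in one state with the same input left (inseparable). If every existing state is out, open a new one.
a: 0a undefined. 0a->0: no, a/aaaa meet in 0. Open state 1: 0a->1.
b: 0b undefined. 0b->0: ok.
c: 0c undefined. 0c->0: no, c/b meet in 0. 0c->1: ok.
aa: 1a undefined. 1a->0: ok.
ab: 1b undefined. 1b->0: ok.
cc: 1c undefined. 1c->0: no, cccbac/b meet in 0. 1c->1: ok.
All examples now run through 2 states with every (state, symbol) defined. Accept strings end in {1}, Reject strings end in {0}; accept={1}.

states=2 start=0 accept={1} delta: 0a->1 0b->0 0c->1 1a->0 1b->0 1c->1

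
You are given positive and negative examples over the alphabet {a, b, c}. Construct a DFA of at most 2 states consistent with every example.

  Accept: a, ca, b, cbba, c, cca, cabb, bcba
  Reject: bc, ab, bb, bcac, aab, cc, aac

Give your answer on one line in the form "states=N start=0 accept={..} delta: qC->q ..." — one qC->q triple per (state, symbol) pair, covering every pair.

Grow the machine one transition at a time. Run the examples from 0; the earliest place one falls off (shortest prefix, ties alphabetical) gets sent to the lowest-numbered state that keeps every Accept/Reject pair distinguishable — a pair clashes when both reach the same state with identical unread suffix — and to a fresh state only if none does.
a: 0a undefined. 0a->0: no, b/ab meet in 0 with "b" left. Open state 1: 0a->1.
b: 0b undefined. 0b->0: no, b/bb meet in 0. 0b->1: ok.
c: 0c undefined. 0c->0: no, c/cc meet in 0. 0c->1: ok.
aa: 1a undefined. 1a->0: no, a/aab meet in 1. 1a->1: ok.
ab: 1b undefined. 1b->0: ok.
bc: 1c undefined. 1c->0: ok.
All examples now run through 2 states with every (state, symbol) defined. Accept strings end in {1}, Reject strings end in {0}; accept={1}.

states=2 start=0 accept={1} delta: 0a->1 0b->1 0c->1 1a->1 1b->0 1c->0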